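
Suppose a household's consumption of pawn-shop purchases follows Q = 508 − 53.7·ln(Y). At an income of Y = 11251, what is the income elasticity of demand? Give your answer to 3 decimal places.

At Y = 11251: Q = 7.075.
dQ/dY = -53.7/Y = -0.00477291 at this income.
η = (dQ/dY)·(Y/Q) = -0.00477291 × (11251/7.075) = -7.590.

-7.590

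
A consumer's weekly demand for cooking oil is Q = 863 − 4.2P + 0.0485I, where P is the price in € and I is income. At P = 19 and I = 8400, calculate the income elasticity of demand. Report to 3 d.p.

At P = 19, I = 8400: Q = 1190.600.
Holding P constant, ∂Q/∂I = 0.0485.
η_I = (∂Q/∂I)·(I/Q) = 0.0485 × (8400/1190.600) = 0.342.

0.342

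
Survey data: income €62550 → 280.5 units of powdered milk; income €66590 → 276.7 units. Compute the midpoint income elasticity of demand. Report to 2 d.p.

-0.22

ΔQ = 276.7 − 280.5 = -3.8; midpoint Q̄ = (280.5 + 276.7)/2 = 278.6.
ΔI = 66590 − 62550 = 4040; midpoint Ī = (62550 + 66590)/2 = 64570.
η = (ΔQ/Q̄) ÷ (ΔI/Ī) = (-3.8/278.6) ÷ (4040/64570) = -0.22.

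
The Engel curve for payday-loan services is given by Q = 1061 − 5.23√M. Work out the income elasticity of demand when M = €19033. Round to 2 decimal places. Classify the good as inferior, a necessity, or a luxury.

At M = 19033: Q = 339.468.
dQ/dM = -5.23/(2√M) = -0.0189548 at this income.
η = (dQ/dM)·(M/Q) = -0.0189548 × (19033/339.468) = -1.06.
Since η < 0, the good is an inferior good.

-1.06 (inferior good)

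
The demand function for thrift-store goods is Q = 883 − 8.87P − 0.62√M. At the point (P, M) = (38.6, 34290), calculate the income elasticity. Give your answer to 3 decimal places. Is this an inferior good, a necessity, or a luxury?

At P = 38.6, M = 34290: Q = 425.809.
Holding P constant, ∂Q/∂M = -0.62/(2√M) = -0.00167409.
η_M = (∂Q/∂M)·(M/Q) = -0.00167409 × (34290/425.809) = -0.135.
Since η < 0, this is an inferior good.

-0.135 (inferior good)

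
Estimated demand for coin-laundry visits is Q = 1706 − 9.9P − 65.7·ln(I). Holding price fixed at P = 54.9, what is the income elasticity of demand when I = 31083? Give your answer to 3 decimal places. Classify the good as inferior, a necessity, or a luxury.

At P = 54.9, I = 31083: Q = 482.862.
Holding P constant, ∂Q/∂I = -65.7/I = -0.0021137.
η_I = (∂Q/∂I)·(I/Q) = -0.0021137 × (31083/482.862) = -0.136.
Since η < 0, this is an inferior good.

-0.136 (inferior good)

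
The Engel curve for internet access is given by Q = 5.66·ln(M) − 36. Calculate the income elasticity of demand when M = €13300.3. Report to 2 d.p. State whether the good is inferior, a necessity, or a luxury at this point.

At M = 13300.3: Q = 17.745.
dQ/dM = 5.66/M = 0.000425554 at this income.
η = (dQ/dM)·(M/Q) = 0.000425554 × (13300.3/17.745) = 0.32.
Since 0 < η < 1, the good is a necessity.

0.32 (necessity)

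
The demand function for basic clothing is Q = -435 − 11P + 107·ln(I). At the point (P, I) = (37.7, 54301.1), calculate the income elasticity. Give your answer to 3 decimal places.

At P = 37.7, I = 54301.1: Q = 316.846.
Holding P constant, ∂Q/∂I = 107/I = 0.00197049.
η_I = (∂Q/∂I)·(I/Q) = 0.00197049 × (54301.1/316.846) = 0.338.

0.338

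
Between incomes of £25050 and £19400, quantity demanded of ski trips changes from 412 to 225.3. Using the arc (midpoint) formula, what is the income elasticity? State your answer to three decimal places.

2.305

ΔQ = 225.3 − 412 = -186.7; midpoint Q̄ = (412 + 225.3)/2 = 318.65.
ΔI = 19400 − 25050 = -5650; midpoint Ī = (25050 + 19400)/2 = 22225.
η = (ΔQ/Q̄) ÷ (ΔI/Ī) = (-186.7/318.65) ÷ (-5650/22225) = 2.305.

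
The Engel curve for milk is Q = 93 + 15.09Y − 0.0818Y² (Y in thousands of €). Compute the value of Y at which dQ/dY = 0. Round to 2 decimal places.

dQ/dY = 15.09 − 0.1636Y.
The good is inferior where dQ/dY < 0. Setting dQ/dY = 0 gives Y = 15.09 / 0.1636 = 92.24.

92.24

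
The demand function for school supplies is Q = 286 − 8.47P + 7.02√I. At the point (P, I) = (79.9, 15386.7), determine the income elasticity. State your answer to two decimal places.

At P = 79.9, I = 15386.7: Q = 480.030.
Holding P constant, ∂Q/∂I = 7.02/(2√I) = 0.0282966.
η_I = (∂Q/∂I)·(I/Q) = 0.0282966 × (15386.7/480.030) = 0.91.

0.91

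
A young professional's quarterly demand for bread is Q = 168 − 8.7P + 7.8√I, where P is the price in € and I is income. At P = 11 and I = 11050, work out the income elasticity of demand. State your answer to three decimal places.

0.459

At P = 11, I = 11050: Q = 892.228.
Holding P constant, ∂Q/∂I = 7.8/(2√I) = 0.0371008.
η_I = (∂Q/∂I)·(I/Q) = 0.0371008 × (11050/892.228) = 0.459.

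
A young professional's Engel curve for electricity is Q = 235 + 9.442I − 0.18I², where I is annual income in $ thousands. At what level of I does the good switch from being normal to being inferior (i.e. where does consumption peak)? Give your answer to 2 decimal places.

26.23

dQ/dI = 9.442 − 0.36I.
The good is inferior where dQ/dI < 0. Setting dQ/dI = 0 gives I = 9.442 / 0.36 = 26.23.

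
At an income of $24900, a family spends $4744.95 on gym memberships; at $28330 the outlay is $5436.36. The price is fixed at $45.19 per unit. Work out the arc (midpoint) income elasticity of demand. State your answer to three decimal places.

With a constant price, Q₁ = 4744.95/45.19 = 105.000 and Q₂ = 5436.36/45.19 = 120.300 (equivalently, work directly with expenditure since P cancels).
Midpoint %ΔQ = (5436.36 − 4744.95)/5090.66 = 0.13582; midpoint %ΔI = (28330 − 24900)/26615 = 0.12887.
η = 0.13582 / 0.12887 = 1.054.

1.054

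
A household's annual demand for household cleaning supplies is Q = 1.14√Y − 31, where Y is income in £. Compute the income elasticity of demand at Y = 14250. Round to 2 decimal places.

0.65

At Y = 14250: Q = 105.086.
dQ/dY = 1.14/(2√Y) = 0.00477493 at this income.
η = (dQ/dY)·(Y/Q) = 0.00477493 × (14250/105.086) = 0.65.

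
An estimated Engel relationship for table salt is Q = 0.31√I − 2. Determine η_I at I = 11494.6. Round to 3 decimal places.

0.532

At I = 11494.6: Q = 31.236.
dQ/dI = 0.31/(2√I) = 0.00144572 at this income.
η = (dQ/dI)·(I/Q) = 0.00144572 × (11494.6/31.236) = 0.532.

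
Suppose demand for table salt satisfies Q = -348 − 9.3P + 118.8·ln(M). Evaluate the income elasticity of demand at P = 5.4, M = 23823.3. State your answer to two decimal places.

At P = 5.4, M = 23823.3: Q = 799.096.
Holding P constant, ∂Q/∂M = 118.8/M = 0.00498671.
η_M = (∂Q/∂M)·(M/Q) = 0.00498671 × (23823.3/799.096) = 0.15.

0.15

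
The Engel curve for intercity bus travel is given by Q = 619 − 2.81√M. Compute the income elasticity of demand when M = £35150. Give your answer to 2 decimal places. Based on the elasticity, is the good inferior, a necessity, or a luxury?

At M = 35150: Q = 92.172.
dQ/dM = -2.81/(2√M) = -0.007494 at this income.
η = (dQ/dM)·(M/Q) = -0.007494 × (35150/92.172) = -2.86.
Since η < 0, the good is an inferior good.

-2.86 (inferior good)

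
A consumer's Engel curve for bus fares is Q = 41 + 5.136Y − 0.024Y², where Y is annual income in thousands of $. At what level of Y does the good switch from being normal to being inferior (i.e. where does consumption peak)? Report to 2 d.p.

107.00

dQ/dY = 5.136 − 0.048Y.
The good is inferior where dQ/dY < 0. Setting dQ/dY = 0 gives Y = 5.136 / 0.048 = 107.00.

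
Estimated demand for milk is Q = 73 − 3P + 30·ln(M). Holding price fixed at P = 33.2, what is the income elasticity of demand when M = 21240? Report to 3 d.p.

0.110

At P = 33.2, M = 21240: Q = 272.309.
Holding P constant, ∂Q/∂M = 30/M = 0.00141243.
η_M = (∂Q/∂M)·(M/Q) = 0.00141243 × (21240/272.309) = 0.110.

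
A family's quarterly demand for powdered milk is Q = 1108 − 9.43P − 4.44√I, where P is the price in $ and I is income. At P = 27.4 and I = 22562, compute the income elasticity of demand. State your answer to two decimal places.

-1.83

At P = 27.4, I = 22562: Q = 182.701.
Holding P constant, ∂Q/∂I = -4.44/(2√I) = -0.0147797.
η_I = (∂Q/∂I)·(I/Q) = -0.0147797 × (22562/182.701) = -1.83.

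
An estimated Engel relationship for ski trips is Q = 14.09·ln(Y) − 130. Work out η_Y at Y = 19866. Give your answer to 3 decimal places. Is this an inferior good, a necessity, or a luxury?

1.492 (luxury)

At Y = 19866: Q = 9.445.
dQ/dY = 14.09/Y = 0.000709252 at this income.
η = (dQ/dY)·(Y/Q) = 0.000709252 × (19866/9.445) = 1.492.
Since η > 1, the good is a luxury.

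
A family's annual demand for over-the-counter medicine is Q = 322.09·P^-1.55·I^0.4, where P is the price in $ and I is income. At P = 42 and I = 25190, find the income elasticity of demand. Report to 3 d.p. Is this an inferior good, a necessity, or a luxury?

For a multiplicative demand Q = A·P^α·I^β, the income elasticity is β everywhere.
Here β = 0.4, so η = 0.400.
Since 0 < η < 1, this is a necessity.

0.400 (necessity)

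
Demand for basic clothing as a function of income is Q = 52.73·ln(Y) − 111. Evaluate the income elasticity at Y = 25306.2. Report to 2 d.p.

At Y = 25306.2: Q = 423.619.
dQ/dY = 52.73/Y = 0.00208368 at this income.
η = (dQ/dY)·(Y/Q) = 0.00208368 × (25306.2/423.619) = 0.12.

0.12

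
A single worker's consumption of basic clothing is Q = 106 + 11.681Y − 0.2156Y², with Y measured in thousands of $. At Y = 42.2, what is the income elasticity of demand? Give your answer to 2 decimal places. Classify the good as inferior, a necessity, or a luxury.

-1.28 (inferior good)

At Y = 42.2: Q = 214.9891.
dQ/dY = 11.681 − 0.4312Y = -6.51564.
η = (dQ/dY)·(Y/Q) = -6.51564 × (42.2/214.9891) = -1.28.
η < 0 ⇒ inferior good.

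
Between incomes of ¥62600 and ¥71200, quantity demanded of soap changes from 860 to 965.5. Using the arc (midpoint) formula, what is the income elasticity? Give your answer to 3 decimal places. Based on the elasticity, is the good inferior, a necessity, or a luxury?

0.899 (necessity)

ΔQ = 965.5 − 860 = 105.5; midpoint Q̄ = (860 + 965.5)/2 = 912.75.
ΔI = 71200 − 62600 = 8600; midpoint Ī = (62600 + 71200)/2 = 66900.
η = (ΔQ/Q̄) ÷ (ΔI/Ī) = (105.5/912.75) ÷ (8600/66900) = 0.899.
0 < η < 1 ⇒ necessity.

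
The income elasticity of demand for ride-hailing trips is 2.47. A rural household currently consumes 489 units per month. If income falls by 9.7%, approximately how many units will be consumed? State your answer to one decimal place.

%ΔQ ≈ η × %ΔI = 2.47 × (-9.7%) = -23.959%.
New Q ≈ 489 × (1 − 0.23959) = 371.8.

371.8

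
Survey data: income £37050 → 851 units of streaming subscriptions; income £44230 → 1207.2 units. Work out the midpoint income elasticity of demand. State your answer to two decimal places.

ΔQ = 1207.2 − 851 = 356.2; midpoint Q̄ = (851 + 1207.2)/2 = 1029.1.
ΔI = 44230 − 37050 = 7180; midpoint Ī = (37050 + 44230)/2 = 40640.
η = (ΔQ/Q̄) ÷ (ΔI/Ī) = (356.2/1029.1) ÷ (7180/40640) = 1.96.

1.96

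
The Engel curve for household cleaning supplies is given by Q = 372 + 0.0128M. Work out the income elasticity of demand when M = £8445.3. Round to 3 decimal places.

At M = 8445.3: Q = 480.100.
dQ/dM = 0.0128.
η = (dQ/dM)·(M/Q) = 0.0128 × (8445.3/480.100) = 0.225.

0.225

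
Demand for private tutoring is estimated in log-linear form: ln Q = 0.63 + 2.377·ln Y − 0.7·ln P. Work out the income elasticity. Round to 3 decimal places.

2.377

In a log-linear demand, the coefficient on ln Y is the income elasticity.
So η = 2.377.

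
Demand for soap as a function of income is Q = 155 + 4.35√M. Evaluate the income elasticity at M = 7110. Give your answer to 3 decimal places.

0.351

At M = 7110: Q = 521.796.
dQ/dM = 4.35/(2√M) = 0.0257943 at this income.
η = (dQ/dM)·(M/Q) = 0.0257943 × (7110/521.796) = 0.351.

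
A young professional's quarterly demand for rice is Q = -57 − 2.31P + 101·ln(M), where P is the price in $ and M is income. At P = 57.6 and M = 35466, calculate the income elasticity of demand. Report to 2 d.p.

0.12

At P = 57.6, M = 35466: Q = 868.053.
Holding P constant, ∂Q/∂M = 101/M = 0.0028478.
η_M = (∂Q/∂M)·(M/Q) = 0.0028478 × (35466/868.053) = 0.12.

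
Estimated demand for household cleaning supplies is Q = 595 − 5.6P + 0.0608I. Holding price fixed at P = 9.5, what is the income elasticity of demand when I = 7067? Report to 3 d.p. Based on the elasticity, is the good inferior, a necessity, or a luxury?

At P = 9.5, I = 7067: Q = 971.474.
Holding P constant, ∂Q/∂I = 0.0608.
η_I = (∂Q/∂I)·(I/Q) = 0.0608 × (7067/971.474) = 0.442.
Since 0 < η < 1, this is a necessity.

0.442 (necessity)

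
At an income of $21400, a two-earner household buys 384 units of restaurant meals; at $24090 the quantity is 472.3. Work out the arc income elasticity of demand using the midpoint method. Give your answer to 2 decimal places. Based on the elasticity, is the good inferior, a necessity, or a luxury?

ΔQ = 472.3 − 384 = 88.3; midpoint Q̄ = (384 + 472.3)/2 = 428.15.
ΔI = 24090 − 21400 = 2690; midpoint Ī = (21400 + 24090)/2 = 22745.
η = (ΔQ/Q̄) ÷ (ΔI/Ī) = (88.3/428.15) ÷ (2690/22745) = 1.74.
η > 1 ⇒ luxury.

1.74 (luxury)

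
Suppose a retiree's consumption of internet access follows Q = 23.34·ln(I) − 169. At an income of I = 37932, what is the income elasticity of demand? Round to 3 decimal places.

0.303

At I = 37932: Q = 77.086.
dQ/dI = 23.34/I = 0.000615312 at this income.
η = (dQ/dI)·(I/Q) = 0.000615312 × (37932/77.086) = 0.303.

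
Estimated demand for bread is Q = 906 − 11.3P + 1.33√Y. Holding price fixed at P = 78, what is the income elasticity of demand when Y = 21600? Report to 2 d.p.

At P = 78, Y = 21600: Q = 220.069.
Holding P constant, ∂Q/∂Y = 1.33/(2√Y) = 0.00452475.
η_Y = (∂Q/∂Y)·(Y/Q) = 0.00452475 × (21600/220.069) = 0.44.

0.44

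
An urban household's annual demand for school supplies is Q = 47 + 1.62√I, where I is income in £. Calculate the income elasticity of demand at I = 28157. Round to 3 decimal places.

At I = 28157: Q = 318.837.
dQ/dI = 1.62/(2√I) = 0.00482716 at this income.
η = (dQ/dI)·(I/Q) = 0.00482716 × (28157/318.837) = 0.426.

0.426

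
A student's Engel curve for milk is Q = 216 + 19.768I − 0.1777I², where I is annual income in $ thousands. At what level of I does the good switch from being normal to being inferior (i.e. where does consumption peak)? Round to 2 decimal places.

55.62

dQ/dI = 19.768 − 0.3554I.
The good is inferior where dQ/dI < 0. Setting dQ/dI = 0 gives I = 19.768 / 0.3554 = 55.62.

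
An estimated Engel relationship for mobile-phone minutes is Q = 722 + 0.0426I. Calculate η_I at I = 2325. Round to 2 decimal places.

0.12

At I = 2325: Q = 821.045.
dQ/dI = 0.0426.
η = (dQ/dI)·(I/Q) = 0.0426 × (2325/821.045) = 0.12.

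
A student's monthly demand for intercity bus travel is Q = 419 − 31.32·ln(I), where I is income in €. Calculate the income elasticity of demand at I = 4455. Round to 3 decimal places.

At I = 4455: Q = 155.856.
dQ/dI = -31.32/I = -0.0070303 at this income.
η = (dQ/dI)·(I/Q) = -0.0070303 × (4455/155.856) = -0.201.

-0.201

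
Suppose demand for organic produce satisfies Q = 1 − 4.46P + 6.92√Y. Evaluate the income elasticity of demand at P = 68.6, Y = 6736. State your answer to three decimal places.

At P = 68.6, Y = 6736: Q = 262.990.
Holding P constant, ∂Q/∂Y = 6.92/(2√Y) = 0.0421575.
η_Y = (∂Q/∂Y)·(Y/Q) = 0.0421575 × (6736/262.990) = 1.080.

1.080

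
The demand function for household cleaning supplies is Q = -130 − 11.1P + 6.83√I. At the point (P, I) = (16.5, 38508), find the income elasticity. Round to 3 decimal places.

0.652

At P = 16.5, I = 38508: Q = 1027.132.
Holding P constant, ∂Q/∂I = 6.83/(2√I) = 0.0174026.
η_I = (∂Q/∂I)·(I/Q) = 0.0174026 × (38508/1027.132) = 0.652.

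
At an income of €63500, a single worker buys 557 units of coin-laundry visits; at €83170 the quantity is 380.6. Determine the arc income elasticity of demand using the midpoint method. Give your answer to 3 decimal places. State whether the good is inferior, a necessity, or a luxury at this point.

ΔQ = 380.6 − 557 = -176.4; midpoint Q̄ = (557 + 380.6)/2 = 468.8.
ΔI = 83170 − 63500 = 19670; midpoint Ī = (63500 + 83170)/2 = 73335.
η = (ΔQ/Q̄) ÷ (ΔI/Ī) = (-176.4/468.8) ÷ (19670/73335) = -1.403.
η < 0 ⇒ inferior good.

-1.403 (inferior good)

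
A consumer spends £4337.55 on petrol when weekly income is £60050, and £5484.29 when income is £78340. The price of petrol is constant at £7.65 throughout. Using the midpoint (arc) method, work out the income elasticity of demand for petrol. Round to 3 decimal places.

0.883

With a constant price, Q₁ = 4337.55/7.65 = 567.000 and Q₂ = 5484.29/7.65 = 716.901 (equivalently, work directly with expenditure since P cancels).
Midpoint %ΔQ = (5484.29 − 4337.55)/4910.92 = 0.23351; midpoint %ΔI = (78340 − 60050)/69195 = 0.26433.
η = 0.23351 / 0.26433 = 0.883.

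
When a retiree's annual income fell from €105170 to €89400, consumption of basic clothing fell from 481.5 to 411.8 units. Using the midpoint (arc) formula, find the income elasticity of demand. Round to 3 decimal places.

0.963

ΔQ = 411.8 − 481.5 = -69.7; midpoint Q̄ = (481.5 + 411.8)/2 = 446.65.
ΔI = 89400 − 105170 = -15770; midpoint Ī = (105170 + 89400)/2 = 97285.
η = (ΔQ/Q̄) ÷ (ΔI/Ī) = (-69.7/446.65) ÷ (-15770/97285) = 0.963.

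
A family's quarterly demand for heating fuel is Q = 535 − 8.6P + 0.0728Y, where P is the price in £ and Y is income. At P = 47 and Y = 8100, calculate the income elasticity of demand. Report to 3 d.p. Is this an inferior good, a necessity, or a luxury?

At P = 47, Y = 8100: Q = 720.480.
Holding P constant, ∂Q/∂Y = 0.0728.
η_Y = (∂Q/∂Y)·(Y/Q) = 0.0728 × (8100/720.480) = 0.818.
Since 0 < η < 1, this is a necessity.

0.818 (necessity)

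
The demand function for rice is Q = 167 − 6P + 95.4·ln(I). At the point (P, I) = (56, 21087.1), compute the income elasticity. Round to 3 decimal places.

0.122

At P = 56, I = 21087.1: Q = 780.842.
Holding P constant, ∂Q/∂I = 95.4/I = 0.00452409.
η_I = (∂Q/∂I)·(I/Q) = 0.00452409 × (21087.1/780.842) = 0.122.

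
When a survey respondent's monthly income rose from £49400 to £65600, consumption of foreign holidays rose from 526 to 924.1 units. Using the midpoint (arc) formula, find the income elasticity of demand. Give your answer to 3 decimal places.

1.949

ΔQ = 924.1 − 526 = 398.1; midpoint Q̄ = (526 + 924.1)/2 = 725.05.
ΔI = 65600 − 49400 = 16200; midpoint Ī = (49400 + 65600)/2 = 57500.
η = (ΔQ/Q̄) ÷ (ΔI/Ī) = (398.1/725.05) ÷ (16200/57500) = 1.949.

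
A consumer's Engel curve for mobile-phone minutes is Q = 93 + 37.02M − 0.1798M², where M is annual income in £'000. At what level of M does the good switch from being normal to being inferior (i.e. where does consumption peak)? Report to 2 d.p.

102.95

dQ/dM = 37.02 − 0.3596M.
The good is inferior where dQ/dM < 0. Setting dQ/dM = 0 gives M = 37.02 / 0.3596 = 102.95.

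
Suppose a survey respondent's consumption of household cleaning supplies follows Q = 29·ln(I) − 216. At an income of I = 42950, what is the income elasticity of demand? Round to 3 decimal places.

At I = 42950: Q = 93.366.
dQ/dI = 29/I = 0.000675204 at this income.
η = (dQ/dI)·(I/Q) = 0.000675204 × (42950/93.366) = 0.311.

0.311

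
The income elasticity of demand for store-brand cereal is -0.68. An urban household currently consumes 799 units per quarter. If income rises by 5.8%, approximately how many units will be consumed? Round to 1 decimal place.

767.5

%ΔQ ≈ η × %ΔI = -0.68 × 5.8% = -3.944%.
New Q ≈ 799 × (1 − 0.03944) = 767.5.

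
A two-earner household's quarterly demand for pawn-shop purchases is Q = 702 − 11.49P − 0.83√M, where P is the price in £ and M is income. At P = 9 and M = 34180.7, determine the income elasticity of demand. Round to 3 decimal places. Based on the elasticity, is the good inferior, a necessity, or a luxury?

At P = 9, M = 34180.7: Q = 445.139.
Holding P constant, ∂Q/∂M = -0.83/(2√M) = -0.0022447.
η_M = (∂Q/∂M)·(M/Q) = -0.0022447 × (34180.7/445.139) = -0.172.
Since η < 0, this is an inferior good.

-0.172 (inferior good)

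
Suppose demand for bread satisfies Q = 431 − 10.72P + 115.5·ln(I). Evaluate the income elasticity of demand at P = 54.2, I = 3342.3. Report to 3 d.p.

At P = 54.2, I = 3342.3: Q = 787.191.
Holding P constant, ∂Q/∂I = 115.5/I = 0.034557.
η_I = (∂Q/∂I)·(I/Q) = 0.034557 × (3342.3/787.191) = 0.147.

0.147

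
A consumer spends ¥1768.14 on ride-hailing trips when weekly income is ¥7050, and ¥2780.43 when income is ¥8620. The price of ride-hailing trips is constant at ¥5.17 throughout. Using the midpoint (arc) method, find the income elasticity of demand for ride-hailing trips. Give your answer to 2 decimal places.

With a constant price, Q₁ = 1768.14/5.17 = 342.000 and Q₂ = 2780.43/5.17 = 537.801 (equivalently, work directly with expenditure since P cancels).
Midpoint %ΔQ = (2780.43 − 1768.14)/2274.29 = 0.44510; midpoint %ΔI = (8620 − 7050)/7835 = 0.20038.
η = 0.44510 / 0.20038 = 2.22.

2.22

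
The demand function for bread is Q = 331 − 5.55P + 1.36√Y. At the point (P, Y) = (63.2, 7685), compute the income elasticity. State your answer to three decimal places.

At P = 63.2, Y = 7685: Q = 99.463.
Holding P constant, ∂Q/∂Y = 1.36/(2√Y) = 0.00775688.
η_Y = (∂Q/∂Y)·(Y/Q) = 0.00775688 × (7685/99.463) = 0.599.

0.599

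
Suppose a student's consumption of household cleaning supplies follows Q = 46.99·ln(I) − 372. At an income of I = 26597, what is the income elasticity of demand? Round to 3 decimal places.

At I = 26597: Q = 106.760.
dQ/dI = 46.99/I = 0.00176674 at this income.
η = (dQ/dI)·(I/Q) = 0.00176674 × (26597/106.760) = 0.440.

0.440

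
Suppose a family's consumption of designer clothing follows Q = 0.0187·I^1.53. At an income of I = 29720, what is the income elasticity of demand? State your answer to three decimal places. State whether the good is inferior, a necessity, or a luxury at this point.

1.530 (luxury)

For Q = A·I^β the income elasticity is constant and equal to β.
Here β = 1.53, so η = 1.530.
Since η > 1, the good is a luxury.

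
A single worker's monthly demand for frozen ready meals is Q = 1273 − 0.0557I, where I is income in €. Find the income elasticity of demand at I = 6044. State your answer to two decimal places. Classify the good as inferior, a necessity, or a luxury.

-0.36 (inferior good)

At I = 6044: Q = 936.349.
dQ/dI = −0.0557.
η = (dQ/dI)·(I/Q) = -0.0557 × (6044/936.349) = -0.36.
Since η < 0, the good is an inferior good.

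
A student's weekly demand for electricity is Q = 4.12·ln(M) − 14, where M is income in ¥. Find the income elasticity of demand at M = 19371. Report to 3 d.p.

0.154

At M = 19371: Q = 26.671.
dQ/dM = 4.12/M = 0.000212689 at this income.
η = (dQ/dM)·(M/Q) = 0.000212689 × (19371/26.671) = 0.154.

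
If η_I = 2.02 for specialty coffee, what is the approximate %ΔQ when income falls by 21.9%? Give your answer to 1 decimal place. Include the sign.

%ΔQ ≈ η × %ΔI = 2.02 × (-21.9%) = -44.2%.

-44.2%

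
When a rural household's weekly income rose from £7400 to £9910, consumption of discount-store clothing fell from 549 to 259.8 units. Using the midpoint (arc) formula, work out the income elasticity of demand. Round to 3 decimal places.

-2.466

ΔQ = 259.8 − 549 = -289.2; midpoint Q̄ = (549 + 259.8)/2 = 404.4.
ΔI = 9910 − 7400 = 2510; midpoint Ī = (7400 + 9910)/2 = 8655.
η = (ΔQ/Q̄) ÷ (ΔI/Ī) = (-289.2/404.4) ÷ (2510/8655) = -2.466.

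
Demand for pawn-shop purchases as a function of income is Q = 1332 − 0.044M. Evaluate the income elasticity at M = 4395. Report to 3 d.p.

At M = 4395: Q = 1138.620.
dQ/dM = −0.044.
η = (dQ/dM)·(M/Q) = -0.044 × (4395/1138.620) = -0.170.

-0.170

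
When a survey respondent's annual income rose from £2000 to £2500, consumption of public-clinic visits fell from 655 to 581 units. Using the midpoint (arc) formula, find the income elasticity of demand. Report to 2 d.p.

ΔQ = 581 − 655 = -74; midpoint Q̄ = (655 + 581)/2 = 618.
ΔI = 2500 − 2000 = 500; midpoint Ī = (2000 + 2500)/2 = 2250.
η = (ΔQ/Q̄) ÷ (ΔI/Ī) = (-74/618) ÷ (500/2250) = -0.54.

-0.54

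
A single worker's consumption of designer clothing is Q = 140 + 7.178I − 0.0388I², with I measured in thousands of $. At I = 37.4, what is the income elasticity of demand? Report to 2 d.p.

At I = 37.4: Q = 354.1853.
dQ/dI = 7.178 − 0.0776I = 4.27576.
η = (dQ/dI)·(I/Q) = 4.27576 × (37.4/354.1853) = 0.45.

0.45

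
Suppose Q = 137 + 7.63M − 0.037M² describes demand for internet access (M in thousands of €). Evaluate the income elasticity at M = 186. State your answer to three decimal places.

-4.132

At M = 186: Q = 276.1280.
dQ/dM = 7.63 − 0.074M = -6.13400.
η = (dQ/dM)·(M/Q) = -6.13400 × (186/276.1280) = -4.132.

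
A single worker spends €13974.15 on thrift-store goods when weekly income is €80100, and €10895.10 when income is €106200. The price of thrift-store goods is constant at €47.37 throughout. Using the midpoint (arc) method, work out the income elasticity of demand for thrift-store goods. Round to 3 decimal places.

-0.884

With a constant price, Q₁ = 13974.15/47.37 = 295.000 and Q₂ = 10895.10/47.37 = 230.000 (equivalently, work directly with expenditure since P cancels).
Midpoint %ΔQ = (10895.10 − 13974.15)/12434.63 = -0.24762; midpoint %ΔI = (106200 − 80100)/93150 = 0.28019.
η = -0.24762 / 0.28019 = -0.884.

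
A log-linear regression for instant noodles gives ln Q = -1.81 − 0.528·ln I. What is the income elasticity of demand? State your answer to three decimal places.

-0.528

In a log-linear demand, the coefficient on ln I is the income elasticity.
So η = -0.528.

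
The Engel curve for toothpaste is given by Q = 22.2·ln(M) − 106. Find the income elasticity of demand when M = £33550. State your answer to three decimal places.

0.177

At M = 33550: Q = 125.342.
dQ/dM = 22.2/M = 0.000661699 at this income.
η = (dQ/dM)·(M/Q) = 0.000661699 × (33550/125.342) = 0.177.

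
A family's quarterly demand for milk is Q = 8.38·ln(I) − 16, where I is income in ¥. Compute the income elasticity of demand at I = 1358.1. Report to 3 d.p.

0.189

At I = 1358.1: Q = 44.452.
dQ/dI = 8.38/I = 0.00617039 at this income.
η = (dQ/dI)·(I/Q) = 0.00617039 × (1358.1/44.452) = 0.189.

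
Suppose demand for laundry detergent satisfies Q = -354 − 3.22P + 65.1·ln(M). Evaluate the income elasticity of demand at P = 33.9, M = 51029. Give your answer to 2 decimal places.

0.27

At P = 33.9, M = 51029: Q = 242.536.
Holding P constant, ∂Q/∂M = 65.1/M = 0.00127575.
η_M = (∂Q/∂M)·(M/Q) = 0.00127575 × (51029/242.536) = 0.27.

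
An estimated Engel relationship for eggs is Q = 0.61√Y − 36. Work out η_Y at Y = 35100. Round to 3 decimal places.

At Y = 35100: Q = 78.283.
dQ/dY = 0.61/(2√Y) = 0.00162797 at this income.
η = (dQ/dY)·(Y/Q) = 0.00162797 × (35100/78.283) = 0.730.

0.730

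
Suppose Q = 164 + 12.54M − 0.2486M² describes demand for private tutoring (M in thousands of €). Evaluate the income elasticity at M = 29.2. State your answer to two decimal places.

At M = 29.2: Q = 318.2017.
dQ/dM = 12.54 − 0.4972M = -1.97824.
η = (dQ/dM)·(M/Q) = -1.97824 × (29.2/318.2017) = -0.18.

-0.18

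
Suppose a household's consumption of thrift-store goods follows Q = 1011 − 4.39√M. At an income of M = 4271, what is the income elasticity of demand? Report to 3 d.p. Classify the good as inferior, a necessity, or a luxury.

At M = 4271: Q = 724.101.
dQ/dM = -4.39/(2√M) = -0.0335869 at this income.
η = (dQ/dM)·(M/Q) = -0.0335869 × (4271/724.101) = -0.198.
Since η < 0, the good is an inferior good.

-0.198 (inferior good)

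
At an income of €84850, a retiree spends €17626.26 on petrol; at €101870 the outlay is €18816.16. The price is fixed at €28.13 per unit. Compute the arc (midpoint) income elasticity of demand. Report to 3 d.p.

0.358

With a constant price, Q₁ = 17626.26/28.13 = 626.600 and Q₂ = 18816.16/28.13 = 668.900 (equivalently, work directly with expenditure since P cancels).
Midpoint %ΔQ = (18816.16 − 17626.26)/18221.21 = 0.06530; midpoint %ΔI = (101870 − 84850)/93360 = 0.18231.
η = 0.06530 / 0.18231 = 0.358.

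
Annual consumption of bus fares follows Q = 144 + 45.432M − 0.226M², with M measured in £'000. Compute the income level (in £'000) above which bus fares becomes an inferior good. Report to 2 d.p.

dQ/dM = 45.432 − 0.452M.
The good is inferior where dQ/dM < 0. Setting dQ/dM = 0 gives M = 45.432 / 0.452 = 100.51.

100.51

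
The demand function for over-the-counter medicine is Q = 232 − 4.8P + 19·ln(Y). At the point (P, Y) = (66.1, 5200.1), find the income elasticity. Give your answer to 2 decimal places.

At P = 66.1, Y = 5200.1: Q = 77.292.
Holding P constant, ∂Q/∂Y = 19/Y = 0.00365378.
η_Y = (∂Q/∂Y)·(Y/Q) = 0.00365378 × (5200.1/77.292) = 0.25.

0.25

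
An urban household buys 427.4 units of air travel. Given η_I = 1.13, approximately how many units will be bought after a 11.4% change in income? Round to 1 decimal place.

%ΔQ ≈ η × %ΔI = 1.13 × 11.4% = 12.882%.
New Q ≈ 427.4 × (1 + 0.12882) = 482.5.

482.5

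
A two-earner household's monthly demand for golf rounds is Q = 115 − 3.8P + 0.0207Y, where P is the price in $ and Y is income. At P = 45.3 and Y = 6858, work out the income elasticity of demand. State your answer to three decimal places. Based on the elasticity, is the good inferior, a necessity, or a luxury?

1.674 (luxury)

At P = 45.3, Y = 6858: Q = 84.821.
Holding P constant, ∂Q/∂Y = 0.0207.
η_Y = (∂Q/∂Y)·(Y/Q) = 0.0207 × (6858/84.821) = 1.674.
Since η > 1, this is a luxury.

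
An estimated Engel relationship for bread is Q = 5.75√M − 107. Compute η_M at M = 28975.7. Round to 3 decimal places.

0.561

At M = 28975.7: Q = 871.779.
dQ/dM = 5.75/(2√M) = 0.0168897 at this income.
η = (dQ/dM)·(M/Q) = 0.0168897 × (28975.7/871.779) = 0.561.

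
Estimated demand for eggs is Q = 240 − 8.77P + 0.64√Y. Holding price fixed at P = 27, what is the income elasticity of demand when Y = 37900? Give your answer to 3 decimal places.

At P = 27, Y = 37900: Q = 127.805.
Holding P constant, ∂Q/∂Y = 0.64/(2√Y) = 0.00164373.
η_Y = (∂Q/∂Y)·(Y/Q) = 0.00164373 × (37900/127.805) = 0.487.

0.487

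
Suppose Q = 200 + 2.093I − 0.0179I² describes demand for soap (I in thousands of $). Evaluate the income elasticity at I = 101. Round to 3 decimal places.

-0.672

At I = 101: Q = 228.7951.
dQ/dI = 2.093 − 0.0358I = -1.52280.
η = (dQ/dI)·(I/Q) = -1.52280 × (101/228.7951) = -0.672.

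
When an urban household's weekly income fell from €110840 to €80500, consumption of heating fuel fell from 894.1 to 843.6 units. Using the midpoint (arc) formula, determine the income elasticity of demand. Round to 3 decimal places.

0.183

ΔQ = 843.6 − 894.1 = -50.5; midpoint Q̄ = (894.1 + 843.6)/2 = 868.85.
ΔI = 80500 − 110840 = -30340; midpoint Ī = (110840 + 80500)/2 = 95670.
η = (ΔQ/Q̄) ÷ (ΔI/Ī) = (-50.5/868.85) ÷ (-30340/95670) = 0.183.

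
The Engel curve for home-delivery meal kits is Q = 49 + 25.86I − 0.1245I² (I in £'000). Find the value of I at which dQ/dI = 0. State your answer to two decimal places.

dQ/dI = 25.86 − 0.249I.
The good is inferior where dQ/dI < 0. Setting dQ/dI = 0 gives I = 25.86 / 0.249 = 103.86.

103.86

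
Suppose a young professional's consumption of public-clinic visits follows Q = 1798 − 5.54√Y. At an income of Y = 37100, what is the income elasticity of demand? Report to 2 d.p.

-0.73

At Y = 37100: Q = 730.921.
dQ/dY = -5.54/(2√Y) = -0.0143811 at this income.
η = (dQ/dY)·(Y/Q) = -0.0143811 × (37100/730.921) = -0.73.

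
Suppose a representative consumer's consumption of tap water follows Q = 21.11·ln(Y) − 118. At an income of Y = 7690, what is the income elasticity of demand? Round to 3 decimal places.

At Y = 7690: Q = 70.885.
dQ/dY = 21.11/Y = 0.00274512 at this income.
η = (dQ/dY)·(Y/Q) = 0.00274512 × (7690/70.885) = 0.298.

0.298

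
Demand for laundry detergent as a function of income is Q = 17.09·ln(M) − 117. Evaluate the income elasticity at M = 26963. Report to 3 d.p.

At M = 26963: Q = 57.356.
dQ/dM = 17.09/M = 0.000633832 at this income.
η = (dQ/dM)·(M/Q) = 0.000633832 × (26963/57.356) = 0.298.

0.298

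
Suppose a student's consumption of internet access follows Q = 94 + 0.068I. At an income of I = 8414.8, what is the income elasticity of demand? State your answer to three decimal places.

0.859

At I = 8414.8: Q = 666.206.
dQ/dI = 0.068.
η = (dQ/dI)·(I/Q) = 0.068 × (8414.8/666.206) = 0.859.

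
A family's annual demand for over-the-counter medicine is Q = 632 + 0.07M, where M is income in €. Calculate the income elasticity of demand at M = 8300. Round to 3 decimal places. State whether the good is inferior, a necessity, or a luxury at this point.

0.479 (necessity)

At M = 8300: Q = 1213.000.
dQ/dM = 0.07.
η = (dQ/dM)·(M/Q) = 0.07 × (8300/1213.000) = 0.479.
Since 0 < η < 1, the good is a necessity.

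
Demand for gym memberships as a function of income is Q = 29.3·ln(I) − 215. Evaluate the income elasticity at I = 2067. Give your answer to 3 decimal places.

3.379

At I = 2067: Q = 8.672.
dQ/dI = 29.3/I = 0.0141751 at this income.
η = (dQ/dI)·(I/Q) = 0.0141751 × (2067/8.672) = 3.379.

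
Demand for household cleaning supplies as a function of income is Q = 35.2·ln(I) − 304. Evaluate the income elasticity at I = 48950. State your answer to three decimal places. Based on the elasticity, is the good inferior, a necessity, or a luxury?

At I = 48950: Q = 76.109.
dQ/dI = 35.2/I = 0.000719101 at this income.
η = (dQ/dI)·(I/Q) = 0.000719101 × (48950/76.109) = 0.462.
Since 0 < η < 1, the good is a necessity.

0.462 (necessity)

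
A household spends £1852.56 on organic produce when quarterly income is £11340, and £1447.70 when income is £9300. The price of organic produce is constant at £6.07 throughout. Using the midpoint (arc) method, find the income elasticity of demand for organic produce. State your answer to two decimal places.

With a constant price, Q₁ = 1852.56/6.07 = 305.199 and Q₂ = 1447.70/6.07 = 238.501 (equivalently, work directly with expenditure since P cancels).
Midpoint %ΔQ = (1447.70 − 1852.56)/1650.13 = -0.24535; midpoint %ΔI = (9300 − 11340)/10320 = -0.19767.
η = -0.24535 / -0.19767 = 1.24.

1.24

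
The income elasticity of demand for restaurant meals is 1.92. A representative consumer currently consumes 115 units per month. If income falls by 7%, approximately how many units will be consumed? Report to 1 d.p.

%ΔQ ≈ η × %ΔI = 1.92 × (-7%) = -13.44%.
New Q ≈ 115 × (1 − 0.1344) = 99.5.

99.5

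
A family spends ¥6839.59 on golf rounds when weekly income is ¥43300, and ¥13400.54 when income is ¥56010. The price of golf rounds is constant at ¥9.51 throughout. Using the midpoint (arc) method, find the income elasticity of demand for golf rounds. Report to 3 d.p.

2.533

With a constant price, Q₁ = 6839.59/9.51 = 719.200 and Q₂ = 13400.54/9.51 = 1409.100 (equivalently, work directly with expenditure since P cancels).
Midpoint %ΔQ = (13400.54 − 6839.59)/10120.07 = 0.64831; midpoint %ΔI = (56010 − 43300)/49655 = 0.25597.
η = 0.64831 / 0.25597 = 2.533.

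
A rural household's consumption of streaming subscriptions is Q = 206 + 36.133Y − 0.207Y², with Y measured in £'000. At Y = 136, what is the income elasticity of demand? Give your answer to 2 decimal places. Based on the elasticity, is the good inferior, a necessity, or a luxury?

-2.12 (inferior good)

At Y = 136: Q = 1291.4160.
dQ/dY = 36.133 − 0.414Y = -20.17100.
η = (dQ/dY)·(Y/Q) = -20.17100 × (136/1291.4160) = -2.12.
η < 0 ⇒ inferior good.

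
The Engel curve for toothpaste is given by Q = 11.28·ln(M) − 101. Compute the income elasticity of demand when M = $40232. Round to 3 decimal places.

At M = 40232: Q = 18.595.
dQ/dM = 11.28/M = 0.000280374 at this income.
η = (dQ/dM)·(M/Q) = 0.000280374 × (40232/18.595) = 0.607.

0.607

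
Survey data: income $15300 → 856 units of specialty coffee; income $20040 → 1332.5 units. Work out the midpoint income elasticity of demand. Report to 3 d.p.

1.623

ΔQ = 1332.5 − 856 = 476.5; midpoint Q̄ = (856 + 1332.5)/2 = 1094.25.
ΔI = 20040 − 15300 = 4740; midpoint Ī = (15300 + 20040)/2 = 17670.
η = (ΔQ/Q̄) ÷ (ΔI/Ī) = (476.5/1094.25) ÷ (4740/17670) = 1.623.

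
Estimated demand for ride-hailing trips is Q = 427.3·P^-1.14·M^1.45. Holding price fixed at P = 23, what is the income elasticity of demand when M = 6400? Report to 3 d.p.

For a multiplicative demand Q = A·P^α·M^β, the income elasticity is β everywhere.
Here β = 1.45, so η = 1.450.

1.450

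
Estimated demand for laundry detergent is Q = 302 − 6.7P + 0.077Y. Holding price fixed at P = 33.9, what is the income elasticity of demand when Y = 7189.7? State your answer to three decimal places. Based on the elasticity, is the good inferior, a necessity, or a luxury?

0.881 (necessity)

At P = 33.9, Y = 7189.7: Q = 628.477.
Holding P constant, ∂Q/∂Y = 0.077.
η_Y = (∂Q/∂Y)·(Y/Q) = 0.077 × (7189.7/628.477) = 0.881.
Since 0 < η < 1, this is a necessity.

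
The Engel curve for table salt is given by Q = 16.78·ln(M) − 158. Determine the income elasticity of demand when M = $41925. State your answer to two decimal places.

At M = 41925: Q = 20.600.
dQ/dM = 16.78/M = 0.000400239 at this income.
η = (dQ/dM)·(M/Q) = 0.000400239 × (41925/20.600) = 0.81.

0.81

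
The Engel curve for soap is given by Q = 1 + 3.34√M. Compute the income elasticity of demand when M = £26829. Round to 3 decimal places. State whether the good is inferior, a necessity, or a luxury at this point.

0.499 (necessity)

At M = 26829: Q = 548.077.
dQ/dM = 3.34/(2√M) = 0.0101956 at this income.
η = (dQ/dM)·(M/Q) = 0.0101956 × (26829/548.077) = 0.499.
Since 0 < η < 1, the good is a necessity.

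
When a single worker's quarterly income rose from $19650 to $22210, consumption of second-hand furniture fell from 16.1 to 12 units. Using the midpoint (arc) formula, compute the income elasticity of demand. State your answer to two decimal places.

-2.39

ΔQ = 12 − 16.1 = -4.1; midpoint Q̄ = (16.1 + 12)/2 = 14.05.
ΔI = 22210 − 19650 = 2560; midpoint Ī = (19650 + 22210)/2 = 20930.
η = (ΔQ/Q̄) ÷ (ΔI/Ī) = (-4.1/14.05) ÷ (2560/20930) = -2.39.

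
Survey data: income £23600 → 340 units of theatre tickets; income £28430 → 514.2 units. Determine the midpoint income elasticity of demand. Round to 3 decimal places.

ΔQ = 514.2 − 340 = 174.2; midpoint Q̄ = (340 + 514.2)/2 = 427.1.
ΔI = 28430 − 23600 = 4830; midpoint Ī = (23600 + 28430)/2 = 26015.
η = (ΔQ/Q̄) ÷ (ΔI/Ī) = (174.2/427.1) ÷ (4830/26015) = 2.197.

2.197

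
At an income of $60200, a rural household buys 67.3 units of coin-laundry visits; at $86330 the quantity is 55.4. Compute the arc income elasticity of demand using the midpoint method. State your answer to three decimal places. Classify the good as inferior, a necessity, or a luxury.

-0.544 (inferior good)

ΔQ = 55.4 − 67.3 = -11.9; midpoint Q̄ = (67.3 + 55.4)/2 = 61.35.
ΔI = 86330 − 60200 = 26130; midpoint Ī = (60200 + 86330)/2 = 73265.
η = (ΔQ/Q̄) ÷ (ΔI/Ī) = (-11.9/61.35) ÷ (26130/73265) = -0.544.
η < 0 ⇒ inferior good.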